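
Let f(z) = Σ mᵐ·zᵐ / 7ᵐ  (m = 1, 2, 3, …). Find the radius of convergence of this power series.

Root test: |a_m|^(1/m) = m/7 → ∞.
The root grows without bound, so R = 0 (convergence only at z = 0).

R = 0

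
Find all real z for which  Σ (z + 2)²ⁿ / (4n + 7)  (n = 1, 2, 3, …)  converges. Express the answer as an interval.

By the ratio test, |a_{n+1}/a_n| = (4n + 7)/(4(n+1) + 7) → 1.
Successive powers of (z + 2) differ by 2, so the series converges when |z + 2|² · 1 < 1, i.e. |z + 2| < √(1) = 1. So R = 1.
Endpoint z = -1: the terms behave like c/n; limit comparison with the harmonic series gives divergence.
Endpoint z = -3: comparison with the harmonic series Σ 1/n shows the series diverges.

(-3, -1)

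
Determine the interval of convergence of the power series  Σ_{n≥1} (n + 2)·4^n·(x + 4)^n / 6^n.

(-11/2, -5/2)

Ratio test: |a_{n+1}/a_n| = [((n+1) + 2)/(n + 2)] · 4/6 → 2/3 as n → ∞.
Hence the series converges for |x + 4| < 1/(2/3) = 3/2, so the radius of convergence is 3/2.
Check x = -5/2: the n-th term does not approach 0; divergence by the term test.
At x = -11/2: the terms do not tend to 0, so the series diverges.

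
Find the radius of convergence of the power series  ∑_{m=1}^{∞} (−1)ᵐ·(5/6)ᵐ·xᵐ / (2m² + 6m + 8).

R = 6/5

By the ratio test, |a_{m+1}/a_m| = [(2m² + 6m + 8)/(2(m+1)² + 6(m+1) + 8)] · 5/6 → 5/6.
Thus R = 1/(5/6) = 6/5.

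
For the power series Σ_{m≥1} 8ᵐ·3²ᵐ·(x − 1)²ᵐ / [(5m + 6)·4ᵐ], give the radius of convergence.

R = √2/6

Ratio test: |a_{m+1}/a_m| = [(5m + 6)/(5(m+1) + 6)] · 8·9/4 → 18 as m → ∞.
Successive powers of (x − 1) differ by 2, so the series converges when |x − 1|² · 18 < 1, i.e. |x − 1| < √(1/18). So R = √2/6.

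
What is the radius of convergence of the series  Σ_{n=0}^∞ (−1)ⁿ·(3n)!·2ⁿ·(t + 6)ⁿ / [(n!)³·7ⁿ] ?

The ratio of consecutive coefficients is (3n+1)·(3n+2)·(3n+3)/(n+1)³ · 2/7 → 54/7.
Thus R = 1/(54/7) = 7/54.

R = 7/54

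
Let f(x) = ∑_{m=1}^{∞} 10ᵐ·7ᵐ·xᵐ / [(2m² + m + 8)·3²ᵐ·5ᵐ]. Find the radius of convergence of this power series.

R = 9/14

Apply the ratio test: |a_{m+1}| / |a_m| = [(2m² + m + 8)/(2(m+1)² + (m+1) + 8)] · 10·7/(9·5), which tends to 14/9 as m → ∞.
Thus R = 1/(14/9) = 9/14.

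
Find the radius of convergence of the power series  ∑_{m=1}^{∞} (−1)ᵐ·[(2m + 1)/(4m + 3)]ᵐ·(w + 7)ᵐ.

Root test: |a_m|^(1/m) = (2m + 1)/(4m + 3) → 1/2.
The series converges when 1/2 · |w + 7| < 1, giving R = 2.

R = 2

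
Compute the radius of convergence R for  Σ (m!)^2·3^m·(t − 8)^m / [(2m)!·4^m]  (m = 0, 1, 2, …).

R = 16/3

Apply the ratio test: |a_{m+1}| / |a_m| = (m+1)²/[(2m+1)·(2m+2)] · 3/4, which tends to 3/16 as m → ∞.
The series converges when 3/16 · |t − 8| < 1, giving R = 16/3.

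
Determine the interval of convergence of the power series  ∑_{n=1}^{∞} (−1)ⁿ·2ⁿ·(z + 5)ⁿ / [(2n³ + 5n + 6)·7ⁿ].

By the ratio test, |a_{n+1}/a_n| = [(2n³ + 5n + 6)/(2(n+1)³ + 5(n+1) + 6)] · 2/7 → 2/7.
Convergence for |z + 5| · 2/7 < 1, i.e. |z + 5| < 7/2. So R = 7/2.
When z = -3/2, the terms are on the order of 1/n³, so the series converges absolutely by comparison with the p-series (p = 3 > 1).
Check z = -17/2: the series is dominated by a constant times Σ 1/n³, which converges (p = 3 > 1).

[-17/2, -3/2]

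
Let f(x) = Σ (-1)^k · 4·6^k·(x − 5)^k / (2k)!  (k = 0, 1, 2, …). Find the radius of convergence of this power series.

Apply the ratio test: |a_{k+1}| / |a_k| = 4/4 · 6 · 1/[(2k+1)·(2k+2)], which tends to 0 as k → ∞.
Since the limit is 0 < 1 for every x, the series converges on all of ℝ and R = ∞.

R = ∞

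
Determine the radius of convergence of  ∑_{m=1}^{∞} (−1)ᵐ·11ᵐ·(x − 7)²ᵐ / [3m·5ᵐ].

R = √55/11

By the ratio test, |a_{m+1}/a_m| = [3m/3(m+1)] · 11/5 → 11/5.
Since the exponent of (x − 7) increases by 2 each term, convergence requires |x − 7|² < 5/11, hence R = √55/11.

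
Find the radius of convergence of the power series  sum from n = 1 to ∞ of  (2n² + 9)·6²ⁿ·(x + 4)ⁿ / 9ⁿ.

R = 1/4

By the ratio test, |a_{n+1}/a_n| = [(2(n+1)² + 9)/(2n² + 9)] · 36/9 → 4.
Thus R = 1/(4) = 1/4.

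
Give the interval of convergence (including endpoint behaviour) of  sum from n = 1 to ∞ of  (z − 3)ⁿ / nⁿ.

(−∞, ∞)

Applying the root test, |a_n|^(1/n) = 1/n → 0.
Since the n-th root of |a_n| tends to 0, the series converges for all real z; R = ∞.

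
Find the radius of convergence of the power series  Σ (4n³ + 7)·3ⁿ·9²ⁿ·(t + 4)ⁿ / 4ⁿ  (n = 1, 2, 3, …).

Apply the ratio test: |a_{n+1}| / |a_n| = [(4(n+1)³ + 7)/(4n³ + 7)] · 3·81/4, which tends to 243/4 as n → ∞.
The series converges when 243/4 · |t + 4| < 1, giving R = 4/243.

R = 4/243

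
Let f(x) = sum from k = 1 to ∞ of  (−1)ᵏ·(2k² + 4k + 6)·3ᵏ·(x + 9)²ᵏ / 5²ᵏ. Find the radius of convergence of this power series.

Apply the ratio test: |a_{k+1}| / |a_k| = [(2(k+1)² + 4(k+1) + 6)/(2k² + 4k + 6)] · 3/25, which tends to 3/25 as k → ∞.
Successive powers of (x + 9) differ by 2, so the series converges when |x + 9|² · 3/25 < 1, i.e. |x + 9| < √(25/3). So R = 5√3/3.

R = 5√3/3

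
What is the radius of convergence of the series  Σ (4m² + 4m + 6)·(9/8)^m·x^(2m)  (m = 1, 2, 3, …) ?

Ratio test: |a_{m+1}/a_m| = [(4(m+1)² + 4(m+1) + 6)/(4m² + 4m + 6)] · 9/8 → 9/8 as m → ∞.
Writing y = x², the series in y has radius 8/9, so |x| < √(8/9) and R = 2√2/3.

R = 2√2/3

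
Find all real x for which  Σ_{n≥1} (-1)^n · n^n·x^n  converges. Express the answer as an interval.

By the Cauchy root test, |a_n|^(1/n) = n → ∞.
Since the n-th root of |a_n| is unbounded, the series converges only at x = 0; R = 0.

{0}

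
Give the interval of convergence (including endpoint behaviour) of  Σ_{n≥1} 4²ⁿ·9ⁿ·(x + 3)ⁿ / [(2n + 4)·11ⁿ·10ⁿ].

[-271/72, -161/72)

Ratio test: |a_{n+1}/a_n| = [(2n + 4)/(2(n+1) + 4)] · 16·9/(11·10) → 72/55 as n → ∞.
Convergence for |x + 3| · 72/55 < 1, i.e. |x + 3| < 55/72. So R = 55/72.
Endpoint x = -161/72: the terms are asymptotic to a nonzero constant times 1/n, so the series diverges by limit comparison with Σ 1/n.
Endpoint x = -271/72: convergence follows from the alternating series test (terms decrease monotonically to 0).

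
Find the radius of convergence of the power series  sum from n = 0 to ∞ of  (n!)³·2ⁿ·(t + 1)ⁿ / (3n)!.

R = 27/2

Ratio test: |a_{n+1}/a_n| = (n+1)³/[(3n+1)·(3n+2)·(3n+3)] · 2 → 2/27 as n → ∞.
Hence the series converges for |t + 1| < 1/(2/27) = 27/2, so the radius of convergence is 27/2.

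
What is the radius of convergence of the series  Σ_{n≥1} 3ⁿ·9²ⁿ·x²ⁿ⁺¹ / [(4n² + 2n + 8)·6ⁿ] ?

R = √2/9

By the ratio test, |a_{n+1}/a_n| = [(4n² + 2n + 8)/(4(n+1)² + 2(n+1) + 8)] · 3·81/6 → 81/2.
Since the exponent of x increases by 2 each term, convergence requires |x|² < 2/81, hence R = √2/9.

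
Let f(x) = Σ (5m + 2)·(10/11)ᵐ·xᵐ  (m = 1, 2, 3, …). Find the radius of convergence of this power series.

Ratio test: |a_{m+1}/a_m| = [(5(m+1) + 2)/(5m + 2)] · 10/11 → 10/11 as m → ∞.
Thus R = 1/(10/11) = 11/10.

R = 11/10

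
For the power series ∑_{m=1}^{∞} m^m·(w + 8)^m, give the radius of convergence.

By the Cauchy root test, |a_m|^(1/m) = m → ∞.
The root grows without bound, so R = 0 (convergence only at w = -8).

R = 0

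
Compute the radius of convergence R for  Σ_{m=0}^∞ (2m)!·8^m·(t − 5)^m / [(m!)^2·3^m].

The ratio of consecutive coefficients is (2m+1)·(2m+2)/(m+1)² · 8/3 → 32/3.
The series converges when 32/3 · |t − 5| < 1, giving R = 3/32.

R = 3/32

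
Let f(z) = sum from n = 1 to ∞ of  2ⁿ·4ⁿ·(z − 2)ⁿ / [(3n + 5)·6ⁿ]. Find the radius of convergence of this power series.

Apply the ratio test: |a_{n+1}| / |a_n| = [(3n + 5)/(3(n+1) + 5)] · 2·4/6, which tends to 4/3 as n → ∞.
The series converges when 4/3 · |z − 2| < 1, giving R = 3/4.

R = 3/4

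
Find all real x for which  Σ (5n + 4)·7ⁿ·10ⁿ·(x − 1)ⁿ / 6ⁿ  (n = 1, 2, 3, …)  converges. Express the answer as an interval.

Apply the ratio test: |a_{n+1}| / |a_n| = [(5(n+1) + 4)/(5n + 4)] · 7·10/6, which tends to 35/3 as n → ∞.
The series converges when 35/3 · |x − 1| < 1, giving R = 3/35.
Endpoint x = 38/35: the terms do not tend to 0, so the series diverges.
Endpoint x = 32/35: the terms do not tend to 0, so the series diverges.

(32/35, 38/35)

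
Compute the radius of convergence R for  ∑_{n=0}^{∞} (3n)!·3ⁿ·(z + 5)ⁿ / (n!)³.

By the ratio test, |a_{n+1}/a_n| = (3n+1)·(3n+2)·(3n+3)/(n+1)³ · 3 → 81.
The series converges when 81 · |z + 5| < 1, giving R = 1/81.

R = 1/81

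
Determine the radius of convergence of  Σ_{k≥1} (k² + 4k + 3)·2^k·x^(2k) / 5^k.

R = √10/2

Apply the ratio test: |a_{k+1}| / |a_k| = [((k+1)² + 4(k+1) + 3)/(k² + 4k + 3)] · 2/5, which tends to 2/5 as k → ∞.
Writing y = x², the series in y has radius 5/2, so |x| < √(5/2) and R = √10/2.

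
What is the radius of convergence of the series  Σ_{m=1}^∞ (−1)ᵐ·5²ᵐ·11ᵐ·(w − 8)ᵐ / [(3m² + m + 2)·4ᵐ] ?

R = 4/275

Ratio test: |a_{m+1}/a_m| = [(3m² + m + 2)/(3(m+1)² + (m+1) + 2)] · 25·11/4 → 275/4 as m → ∞.
Convergence for |w − 8| · 275/4 < 1, i.e. |w − 8| < 4/275. So R = 4/275.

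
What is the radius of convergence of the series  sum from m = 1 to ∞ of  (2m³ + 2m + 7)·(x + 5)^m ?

R = 1

Apply the ratio test: |a_{m+1}| / |a_m| = (2(m+1)³ + 2(m+1) + 7)/(2m³ + 2m + 7), which tends to 1 as m → ∞.
So the series converges when |x + 5| < 1 and diverges when |x + 5| > 1; R = 1.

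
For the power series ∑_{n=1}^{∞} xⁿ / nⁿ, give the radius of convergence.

Root test: |a_n|^(1/n) = 1/n → 0.
The limit is 0 for every x, so R = ∞.

R = ∞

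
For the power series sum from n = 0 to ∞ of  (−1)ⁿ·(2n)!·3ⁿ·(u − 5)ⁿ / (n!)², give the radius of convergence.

R = 1/12

Ratio test: |a_{n+1}/a_n| = (2n+1)·(2n+2)/(n+1)² · 3 → 12 as n → ∞.
The series converges when 12 · |u − 5| < 1, giving R = 1/12.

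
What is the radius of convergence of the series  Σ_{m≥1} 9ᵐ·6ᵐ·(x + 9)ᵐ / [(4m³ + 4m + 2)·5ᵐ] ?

R = 5/54

By the ratio test, |a_{m+1}/a_m| = [(4m³ + 4m + 2)/(4(m+1)³ + 4(m+1) + 2)] · 9·6/5 → 54/5.
Convergence for |x + 9| · 54/5 < 1, i.e. |x + 9| < 5/54. So R = 5/54.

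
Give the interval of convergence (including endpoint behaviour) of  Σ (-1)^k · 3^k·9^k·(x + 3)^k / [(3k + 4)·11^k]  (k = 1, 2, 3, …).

By the ratio test, |a_{k+1}/a_k| = [(3k + 4)/(3(k+1) + 4)] · 3·9/11 → 27/11.
The series converges when 27/11 · |x + 3| < 1, giving R = 11/27.
When x = -70/27, convergence follows from the alternating series test (terms decrease monotonically to 0).
At x = -92/27: the terms are asymptotic to a nonzero constant times 1/k, so the series diverges by limit comparison with Σ 1/k.

(-92/27, -70/27]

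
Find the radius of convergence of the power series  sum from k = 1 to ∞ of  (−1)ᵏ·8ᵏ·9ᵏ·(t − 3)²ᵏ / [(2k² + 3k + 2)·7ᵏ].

R = √14/12

Ratio test: |a_{k+1}/a_k| = [(2k² + 3k + 2)/(2(k+1)² + 3(k+1) + 2)] · 8·9/7 → 72/7 as k → ∞.
Writing y = (t − 3)², the series in y has radius 7/72, so |t − 3| < √(7/72) and R = √14/12.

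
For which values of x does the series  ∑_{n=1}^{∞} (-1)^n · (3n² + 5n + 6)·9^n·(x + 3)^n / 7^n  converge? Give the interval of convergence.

(-34/9, -20/9)

By the ratio test, |a_{n+1}/a_n| = [(3(n+1)² + 5(n+1) + 6)/(3n² + 5n + 6)] · 9/7 → 9/7.
Convergence for |x + 3| · 9/7 < 1, i.e. |x + 3| < 7/9. So R = 7/9.
At x = -20/9: the terms do not tend to 0, so the series diverges.
When x = -34/9, the n-th term does not approach 0; divergence by the term test.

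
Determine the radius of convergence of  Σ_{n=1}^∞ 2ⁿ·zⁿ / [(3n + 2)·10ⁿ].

By the ratio test, |a_{n+1}/a_n| = [(3n + 2)/(3(n+1) + 2)] · 2/10 → 1/5.
Convergence for |z| · 1/5 < 1, i.e. |z| < 5. So R = 5.

R = 5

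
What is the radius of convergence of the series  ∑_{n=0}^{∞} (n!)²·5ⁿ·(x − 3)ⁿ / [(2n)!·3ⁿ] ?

R = 12/5

Ratio test: |a_{n+1}/a_n| = (n+1)²/[(2n+1)·(2n+2)] · 5/3 → 5/12 as n → ∞.
The series converges when 5/12 · |x − 3| < 1, giving R = 12/5.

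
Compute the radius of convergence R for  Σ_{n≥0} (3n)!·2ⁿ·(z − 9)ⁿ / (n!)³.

R = 1/54

By the ratio test, |a_{n+1}/a_n| = (3n+1)·(3n+2)·(3n+3)/(n+1)³ · 2 → 54.
Thus R = 1/(54) = 1/54.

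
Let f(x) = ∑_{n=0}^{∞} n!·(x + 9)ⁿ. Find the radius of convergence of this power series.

Apply the ratio test: |a_{n+1}| / |a_n| = (n+1), which tends to ∞ as n → ∞.
The terms grow without bound for any (x + 9) ≠ 0, so R = 0 (convergence only at x = -9).

R = 0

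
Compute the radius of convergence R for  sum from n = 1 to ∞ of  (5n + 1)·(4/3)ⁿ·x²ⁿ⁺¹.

R = √3/2

Apply the ratio test: |a_{n+1}| / |a_n| = [(5(n+1) + 1)/(5n + 1)] · 4/3, which tends to 4/3 as n → ∞.
Writing y = x², the series in y has radius 3/4, so |x| < √(3/4) and R = √3/2.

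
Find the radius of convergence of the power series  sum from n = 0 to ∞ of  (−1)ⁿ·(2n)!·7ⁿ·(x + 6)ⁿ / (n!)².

The ratio of consecutive coefficients is (2n+1)·(2n+2)/(n+1)² · 7 → 28.
Convergence for |x + 6| · 28 < 1, i.e. |x + 6| < 1/28. So R = 1/28.

R = 1/28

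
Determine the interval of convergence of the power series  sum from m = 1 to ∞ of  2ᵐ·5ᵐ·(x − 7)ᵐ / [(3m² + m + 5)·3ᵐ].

[67/10, 73/10]

Apply the ratio test: |a_{m+1}| / |a_m| = [(3m² + m + 5)/(3(m+1)² + (m+1) + 5)] · 2·5/3, which tends to 10/3 as m → ∞.
The series converges when 10/3 · |x − 7| < 1, giving R = 3/10.
When x = 73/10, the series is dominated by a constant times Σ 1/m², which converges (p = 2 > 1).
Endpoint x = 67/10: the series is dominated by a constant times Σ 1/m², which converges (p = 2 > 1).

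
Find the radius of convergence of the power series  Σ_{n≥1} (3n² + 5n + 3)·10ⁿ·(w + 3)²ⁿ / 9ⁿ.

R = 3√10/10

The ratio of consecutive coefficients is [(3(n+1)² + 5(n+1) + 3)/(3n² + 5n + 3)] · 10/9 → 10/9.
Successive powers of (w + 3) differ by 2, so the series converges when |w + 3|² · 10/9 < 1, i.e. |w + 3| < √(9/10). So R = 3√10/10.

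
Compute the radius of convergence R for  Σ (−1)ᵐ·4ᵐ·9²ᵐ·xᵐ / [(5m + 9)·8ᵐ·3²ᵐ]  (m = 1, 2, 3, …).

R = 2/9

Ratio test: |a_{m+1}/a_m| = [(5m + 9)/(5(m+1) + 9)] · 4·81/(8·9) → 9/2 as m → ∞.
Thus R = 1/(9/2) = 2/9.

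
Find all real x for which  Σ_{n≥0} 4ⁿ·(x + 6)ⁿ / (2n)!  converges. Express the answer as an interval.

(−∞, ∞)

Ratio test: |a_{n+1}/a_n| = 4 · 1/[(2n+1)·(2n+2)] → 0 as n → ∞.
Since the limit is 0 < 1 for every x, the series converges on all of ℝ and R = ∞.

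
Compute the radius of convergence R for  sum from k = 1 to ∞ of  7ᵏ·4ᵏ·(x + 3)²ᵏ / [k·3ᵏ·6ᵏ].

Ratio test: |a_{k+1}/a_k| = [k/(k+1)] · 7·4/(3·6) → 14/9 as k → ∞.
Writing y = (x + 3)², the series in y has radius 9/14, so |x + 3| < √(9/14) and R = 3√14/14.

R = 3√14/14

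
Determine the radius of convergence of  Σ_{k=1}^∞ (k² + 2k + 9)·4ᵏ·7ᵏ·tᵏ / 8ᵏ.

Apply the ratio test: |a_{k+1}| / |a_k| = [((k+1)² + 2(k+1) + 9)/(k² + 2k + 9)] · 4·7/8, which tends to 7/2 as k → ∞.
Hence the series converges for |t| < 1/(7/2) = 2/7, so the radius of convergence is 2/7.

R = 2/7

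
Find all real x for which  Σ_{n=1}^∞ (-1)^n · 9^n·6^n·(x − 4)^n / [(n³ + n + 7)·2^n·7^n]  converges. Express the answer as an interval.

[101/27, 115/27]

Ratio test: |a_{n+1}/a_n| = [(n³ + n + 7)/((n+1)³ + (n+1) + 7)] · 9·6/(2·7) → 27/7 as n → ∞.
Thus R = 1/(27/7) = 7/27.
Check x = 115/27: the terms are on the order of 1/n³, so the series converges absolutely by comparison with the p-series (p = 3 > 1).
Check x = 101/27: absolute convergence follows by limit comparison with Σ 1/n³.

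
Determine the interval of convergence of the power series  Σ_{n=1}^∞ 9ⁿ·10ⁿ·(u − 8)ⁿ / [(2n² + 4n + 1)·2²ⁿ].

[358/45, 362/45]

Ratio test: |a_{n+1}/a_n| = [(2n² + 4n + 1)/(2(n+1)² + 4(n+1) + 1)] · 9·10/4 → 45/2 as n → ∞.
Thus R = 1/(45/2) = 2/45.
When u = 362/45, the terms are on the order of 1/n², so the series converges absolutely by comparison with the p-series (p = 2 > 1).
At u = 358/45: the series is dominated by a constant times Σ 1/n², which converges (p = 2 > 1).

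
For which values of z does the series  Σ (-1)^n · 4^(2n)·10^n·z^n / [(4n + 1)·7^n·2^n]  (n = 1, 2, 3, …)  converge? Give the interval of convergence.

By the ratio test, |a_{n+1}/a_n| = [(4n + 1)/(4(n+1) + 1)] · 16·10/(7·2) → 80/7.
Hence the series converges for |z| < 1/(80/7) = 7/80, so the radius of convergence is 7/80.
When z = 7/80, convergence follows from the alternating series test (terms decrease monotonically to 0).
Check z = -7/80: the terms are asymptotic to a nonzero constant times 1/n, so the series diverges by limit comparison with Σ 1/n.

(-7/80, 7/80]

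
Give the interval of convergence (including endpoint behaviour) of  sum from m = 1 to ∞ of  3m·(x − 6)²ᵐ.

Apply the ratio test: |a_{m+1}| / |a_m| = 3(m+1)/3m, which tends to 1 as m → ∞.
Successive powers of (x − 6) differ by 2, so the series converges when |x − 6|² · 1 < 1, i.e. |x − 6| < √(1) = 1. So R = 1.
At x = 7: the m-th term does not approach 0; divergence by the term test.
Check x = 5: the terms do not tend to 0, so the series diverges.

(5, 7)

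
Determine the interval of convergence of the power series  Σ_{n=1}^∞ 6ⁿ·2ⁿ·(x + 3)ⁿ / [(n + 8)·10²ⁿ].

[-34/3, 16/3)

Ratio test: |a_{n+1}/a_n| = [(n + 8)/((n+1) + 8)] · 6·2/100 → 3/25 as n → ∞.
Thus R = 1/(3/25) = 25/3.
At x = 16/3: the terms behave like c/n; limit comparison with the harmonic series gives divergence.
Endpoint x = -34/3: convergence follows from the alternating series test (terms decrease monotonically to 0).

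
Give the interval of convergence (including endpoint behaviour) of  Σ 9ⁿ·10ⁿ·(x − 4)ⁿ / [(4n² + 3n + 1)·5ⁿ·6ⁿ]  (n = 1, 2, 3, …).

By the ratio test, |a_{n+1}/a_n| = [(4n² + 3n + 1)/(4(n+1)² + 3(n+1) + 1)] · 9·10/(5·6) → 3.
Convergence for |x − 4| · 3 < 1, i.e. |x − 4| < 1/3. So R = 1/3.
When x = 13/3, the terms are on the order of 1/n², so the series converges absolutely by comparison with the p-series (p = 2 > 1).
Check x = 11/3: absolute convergence follows by limit comparison with Σ 1/n².

[11/3, 13/3]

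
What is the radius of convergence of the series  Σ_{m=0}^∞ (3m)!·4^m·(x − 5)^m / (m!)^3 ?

R = 1/108

By the ratio test, |a_{m+1}/a_m| = (3m+1)·(3m+2)·(3m+3)/(m+1)³ · 4 → 108.
Thus R = 1/(108) = 1/108.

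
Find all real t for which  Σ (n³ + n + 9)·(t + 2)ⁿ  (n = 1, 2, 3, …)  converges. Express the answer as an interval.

(-3, -1)

By the ratio test, |a_{n+1}/a_n| = ((n+1)³ + (n+1) + 9)/(n³ + n + 9) → 1.
Hence R = 1.
At t = -1: the n-th term does not approach 0; divergence by the term test.
Check t = -3: the n-th term does not approach 0; divergence by the term test.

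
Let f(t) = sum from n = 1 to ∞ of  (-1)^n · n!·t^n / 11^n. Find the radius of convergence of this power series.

R = 0

Apply the ratio test: |a_{n+1}| / |a_n| = (n+1) · 1/11, which tends to ∞ as n → ∞.
Since the ratio → ∞, the series diverges for every t ≠ 0, and R = 0.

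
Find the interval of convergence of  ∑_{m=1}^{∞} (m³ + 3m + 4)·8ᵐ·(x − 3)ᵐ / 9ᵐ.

Ratio test: |a_{m+1}/a_m| = [((m+1)³ + 3(m+1) + 4)/(m³ + 3m + 4)] · 8/9 → 8/9 as m → ∞.
The series converges when 8/9 · |x − 3| < 1, giving R = 9/8.
Endpoint x = 33/8: the m-th term does not approach 0; divergence by the term test.
At x = 15/8: the m-th term does not approach 0; divergence by the term test.

(15/8, 33/8)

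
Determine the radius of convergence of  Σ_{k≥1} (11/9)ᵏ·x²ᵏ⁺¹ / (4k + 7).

By the ratio test, |a_{k+1}/a_k| = [(4k + 7)/(4(k+1) + 7)] · 11/9 → 11/9.
Successive powers of x differ by 2, so the series converges when |x|² · 11/9 < 1, i.e. |x| < √(9/11). So R = 3√11/11.

R = 3√11/11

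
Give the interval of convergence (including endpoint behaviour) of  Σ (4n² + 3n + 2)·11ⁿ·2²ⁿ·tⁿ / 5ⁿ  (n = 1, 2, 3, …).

(-5/44, 5/44)

The ratio of consecutive coefficients is [(4(n+1)² + 3(n+1) + 2)/(4n² + 3n + 2)] · 11·4/5 → 44/5.
Convergence for |t| · 44/5 < 1, i.e. |t| < 5/44. So R = 5/44.
Endpoint t = 5/44: the terms do not tend to 0, so the series diverges.
When t = -5/44, the terms do not tend to 0, so the series diverges.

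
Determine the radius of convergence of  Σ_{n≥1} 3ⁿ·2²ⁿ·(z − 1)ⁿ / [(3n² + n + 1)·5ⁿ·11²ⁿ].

R = 605/12

Ratio test: |a_{n+1}/a_n| = [(3n² + n + 1)/(3(n+1)² + (n+1) + 1)] · 3·4/(5·121) → 12/605 as n → ∞.
The series converges when 12/605 · |z − 1| < 1, giving R = 605/12.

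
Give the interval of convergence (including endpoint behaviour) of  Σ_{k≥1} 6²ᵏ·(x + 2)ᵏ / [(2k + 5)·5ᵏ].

[-77/36, -67/36)

Ratio test: |a_{k+1}/a_k| = [(2k + 5)/(2(k+1) + 5)] · 36/5 → 36/5 as k → ∞.
Convergence for |x + 2| · 36/5 < 1, i.e. |x + 2| < 5/36. So R = 5/36.
Check x = -67/36: the terms behave like c/k; limit comparison with the harmonic series gives divergence.
At x = -77/36: an alternating series whose terms decrease to 0 in absolute value, so it converges by the Leibniz criterion.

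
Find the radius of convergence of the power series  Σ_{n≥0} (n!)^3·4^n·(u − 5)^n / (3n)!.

By the ratio test, |a_{n+1}/a_n| = (n+1)³/[(3n+1)·(3n+2)·(3n+3)] · 4 → 4/27.
Hence the series converges for |u − 5| < 1/(4/27) = 27/4, so the radius of convergence is 27/4.

R = 27/4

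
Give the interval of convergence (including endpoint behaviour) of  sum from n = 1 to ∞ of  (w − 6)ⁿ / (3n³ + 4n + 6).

[5, 7]

Ratio test: |a_{n+1}/a_n| = (3n³ + 4n + 6)/(3(n+1)³ + 4(n+1) + 6) → 1 as n → ∞.
Convergence for |w − 6| < 1, so R = 1.
Check w = 7: absolute convergence follows by limit comparison with Σ 1/n³.
When w = 5, the terms are on the order of 1/n³, so the series converges absolutely by comparison with the p-series (p = 3 > 1).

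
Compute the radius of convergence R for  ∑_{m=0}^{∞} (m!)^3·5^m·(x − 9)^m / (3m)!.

Ratio test: |a_{m+1}/a_m| = (m+1)³/[(3m+1)·(3m+2)·(3m+3)] · 5 → 5/27 as m → ∞.
Hence the series converges for |x − 9| < 1/(5/27) = 27/5, so the radius of convergence is 27/5.

R = 27/5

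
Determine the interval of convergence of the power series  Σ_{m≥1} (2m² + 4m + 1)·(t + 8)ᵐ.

Ratio test: |a_{m+1}/a_m| = (2(m+1)² + 4(m+1) + 1)/(2m² + 4m + 1) → 1 as m → ∞.
Hence R = 1.
When t = -7, the m-th term does not approach 0; divergence by the term test.
Check t = -9: the terms have absolute value of order m², which does not tend to 0, so the series diverges by the divergence test.

(-9, -7)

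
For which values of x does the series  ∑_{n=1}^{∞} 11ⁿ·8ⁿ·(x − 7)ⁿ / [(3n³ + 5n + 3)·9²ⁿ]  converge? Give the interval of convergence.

The ratio of consecutive coefficients is [(3n³ + 5n + 3)/(3(n+1)³ + 5(n+1) + 3)] · 11·8/81 → 88/81.
The series converges when 88/81 · |x − 7| < 1, giving R = 81/88.
When x = 697/88, absolute convergence follows by limit comparison with Σ 1/n³.
At x = 535/88: absolute convergence follows by limit comparison with Σ 1/n³.

[535/88, 697/88]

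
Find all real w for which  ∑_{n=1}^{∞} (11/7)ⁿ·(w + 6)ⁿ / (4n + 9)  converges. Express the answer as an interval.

By the ratio test, |a_{n+1}/a_n| = [(4n + 9)/(4(n+1) + 9)] · 11/7 → 11/7.
Thus R = 1/(11/7) = 7/11.
When w = -59/11, the terms are asymptotic to a nonzero constant times 1/n, so the series diverges by limit comparison with Σ 1/n.
Check w = -73/11: an alternating series whose terms decrease to 0 in absolute value, so it converges by the Leibniz criterion.

[-73/11, -59/11)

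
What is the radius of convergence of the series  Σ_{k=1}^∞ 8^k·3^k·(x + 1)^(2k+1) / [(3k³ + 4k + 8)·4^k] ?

R = √6/6

Ratio test: |a_{k+1}/a_k| = [(3k³ + 4k + 8)/(3(k+1)³ + 4(k+1) + 8)] · 8·3/4 → 6 as k → ∞.
Successive powers of (x + 1) differ by 2, so the series converges when |x + 1|² · 6 < 1, i.e. |x + 1| < √(1/6). So R = √6/6.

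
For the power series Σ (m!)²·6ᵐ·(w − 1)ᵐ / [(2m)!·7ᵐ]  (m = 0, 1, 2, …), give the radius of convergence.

Ratio test: |a_{m+1}/a_m| = (m+1)²/[(2m+1)·(2m+2)] · 6/7 → 3/14 as m → ∞.
The series converges when 3/14 · |w − 1| < 1, giving R = 14/3.

R = 14/3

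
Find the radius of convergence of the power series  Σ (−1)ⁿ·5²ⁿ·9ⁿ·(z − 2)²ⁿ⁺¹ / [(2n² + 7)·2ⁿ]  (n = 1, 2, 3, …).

R = √2/15

Ratio test: |a_{n+1}/a_n| = [(2n² + 7)/(2(n+1)² + 7)] · 25·9/2 → 225/2 as n → ∞.
Writing y = (z − 2)², the series in y has radius 2/225, so |z − 2| < √(2/225) and R = √2/15.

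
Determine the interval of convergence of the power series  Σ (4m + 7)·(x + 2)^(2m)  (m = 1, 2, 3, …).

Ratio test: |a_{m+1}/a_m| = (4(m+1) + 7)/(4m + 7) → 1 as m → ∞.
Since the exponent of (x + 2) increases by 2 each term, convergence requires |x + 2|² < 1, hence R = 1.
Endpoint x = -1: the m-th term does not approach 0; divergence by the term test.
At x = -3: the m-th term does not approach 0; divergence by the term test.

(-3, -1)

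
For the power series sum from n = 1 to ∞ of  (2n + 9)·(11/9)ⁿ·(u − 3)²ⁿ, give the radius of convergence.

By the ratio test, |a_{n+1}/a_n| = [(2(n+1) + 9)/(2n + 9)] · 11/9 → 11/9.
Successive powers of (u − 3) differ by 2, so the series converges when |u − 3|² · 11/9 < 1, i.e. |u − 3| < √(9/11). So R = 3√11/11.

R = 3√11/11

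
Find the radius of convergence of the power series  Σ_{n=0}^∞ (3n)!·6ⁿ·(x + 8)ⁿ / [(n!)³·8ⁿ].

By the ratio test, |a_{n+1}/a_n| = (3n+1)·(3n+2)·(3n+3)/(n+1)³ · 6/8 → 81/4.
The series converges when 81/4 · |x + 8| < 1, giving R = 4/81.

R = 4/81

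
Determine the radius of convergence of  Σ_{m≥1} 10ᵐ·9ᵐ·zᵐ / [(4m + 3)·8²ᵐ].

R = 32/45

The ratio of consecutive coefficients is [(4m + 3)/(4(m+1) + 3)] · 10·9/64 → 45/32.
Hence the series converges for |z| < 1/(45/32) = 32/45, so the radius of convergence is 32/45.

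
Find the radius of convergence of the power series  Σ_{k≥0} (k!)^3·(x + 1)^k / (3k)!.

Ratio test: |a_{k+1}/a_k| = (k+1)³/[(3k+1)·(3k+2)·(3k+3)] → 1/27 as k → ∞.
Thus R = 1/(1/27) = 27.

R = 27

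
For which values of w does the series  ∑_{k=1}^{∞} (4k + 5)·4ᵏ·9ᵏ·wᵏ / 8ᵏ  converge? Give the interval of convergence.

(-2/9, 2/9)

Apply the ratio test: |a_{k+1}| / |a_k| = [(4(k+1) + 5)/(4k + 5)] · 4·9/8, which tends to 9/2 as k → ∞.
The series converges when 9/2 · |w| < 1, giving R = 2/9.
Endpoint w = 2/9: the k-th term does not approach 0; divergence by the term test.
At w = -2/9: the terms do not tend to 0, so the series diverges.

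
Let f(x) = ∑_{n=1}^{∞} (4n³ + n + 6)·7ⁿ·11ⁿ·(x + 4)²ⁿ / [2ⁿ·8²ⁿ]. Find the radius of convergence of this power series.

R = 8√154/77

Apply the ratio test: |a_{n+1}| / |a_n| = [(4(n+1)³ + (n+1) + 6)/(4n³ + n + 6)] · 7·11/(2·64), which tends to 77/128 as n → ∞.
Writing y = (x + 4)², the series in y has radius 128/77, so |x + 4| < √(128/77) and R = 8√154/77.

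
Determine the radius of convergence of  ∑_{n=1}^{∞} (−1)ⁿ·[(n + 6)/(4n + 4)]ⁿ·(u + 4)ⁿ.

R = 4

Root test: |a_n|^(1/n) = (n + 6)/(4n + 4) → 1/4.
The series converges when 1/4 · |u + 4| < 1, giving R = 4.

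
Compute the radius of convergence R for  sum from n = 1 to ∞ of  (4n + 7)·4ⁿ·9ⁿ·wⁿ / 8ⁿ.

R = 2/9

By the ratio test, |a_{n+1}/a_n| = [(4(n+1) + 7)/(4n + 7)] · 4·9/8 → 9/2.
Convergence for |w| · 9/2 < 1, i.e. |w| < 2/9. So R = 2/9.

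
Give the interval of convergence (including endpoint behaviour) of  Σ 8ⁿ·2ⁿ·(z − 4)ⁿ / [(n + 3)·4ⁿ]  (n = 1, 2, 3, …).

Apply the ratio test: |a_{n+1}| / |a_n| = [(n + 3)/((n+1) + 3)] · 8·2/4, which tends to 4 as n → ∞.
Thus R = 1/(4) = 1/4.
Check z = 17/4: comparison with the harmonic series Σ 1/n shows the series diverges.
Check z = 15/4: the terms alternate in sign and decrease monotonically to 0 in absolute value (size ~ c/n), so the alternating series test gives convergence.

[15/4, 17/4)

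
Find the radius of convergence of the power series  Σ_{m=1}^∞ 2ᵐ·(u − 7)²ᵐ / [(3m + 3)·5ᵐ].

R = √10/2

Apply the ratio test: |a_{m+1}| / |a_m| = [(3m + 3)/(3(m+1) + 3)] · 2/5, which tends to 2/5 as m → ∞.
Successive powers of (u − 7) differ by 2, so the series converges when |u − 7|² · 2/5 < 1, i.e. |u − 7| < √(5/2). So R = √10/2.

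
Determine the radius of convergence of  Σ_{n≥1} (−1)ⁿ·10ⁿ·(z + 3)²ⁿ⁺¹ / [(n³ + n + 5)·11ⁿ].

Ratio test: |a_{n+1}/a_n| = [(n³ + n + 5)/((n+1)³ + (n+1) + 5)] · 10/11 → 10/11 as n → ∞.
Writing y = (z + 3)², the series in y has radius 11/10, so |z + 3| < √(11/10) and R = √110/10.

R = √110/10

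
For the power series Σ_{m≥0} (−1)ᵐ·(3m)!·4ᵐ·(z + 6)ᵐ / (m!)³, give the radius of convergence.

By the ratio test, |a_{m+1}/a_m| = (3m+1)·(3m+2)·(3m+3)/(m+1)³ · 4 → 108.
Thus R = 1/(108) = 1/108.

R = 1/108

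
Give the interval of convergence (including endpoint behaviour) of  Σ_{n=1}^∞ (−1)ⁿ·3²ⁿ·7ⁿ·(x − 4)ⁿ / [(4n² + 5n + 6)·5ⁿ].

Ratio test: |a_{n+1}/a_n| = [(4n² + 5n + 6)/(4(n+1)² + 5(n+1) + 6)] · 9·7/5 → 63/5 as n → ∞.
Hence the series converges for |x − 4| < 1/(63/5) = 5/63, so the radius of convergence is 5/63.
Check x = 257/63: the series is dominated by a constant times Σ 1/n², which converges (p = 2 > 1).
Endpoint x = 247/63: the terms are on the order of 1/n², so the series converges absolutely by comparison with the p-series (p = 2 > 1).

[247/63, 257/63]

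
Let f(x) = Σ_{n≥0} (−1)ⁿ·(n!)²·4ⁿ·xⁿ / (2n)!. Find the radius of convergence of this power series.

Ratio test: |a_{n+1}/a_n| = (n+1)²/[(2n+1)·(2n+2)] · 4 → 1 as n → ∞.
Convergence for |x| < 1, so R = 1.

R = 1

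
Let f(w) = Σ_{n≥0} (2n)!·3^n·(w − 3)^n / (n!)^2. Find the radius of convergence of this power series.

The ratio of consecutive coefficients is (2n+1)·(2n+2)/(n+1)² · 3 → 12.
Thus R = 1/(12) = 1/12.

R = 1/12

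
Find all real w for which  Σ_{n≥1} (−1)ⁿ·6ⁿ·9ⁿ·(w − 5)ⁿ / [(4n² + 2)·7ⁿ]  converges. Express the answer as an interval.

By the ratio test, |a_{n+1}/a_n| = [(4n² + 2)/(4(n+1)² + 2)] · 6·9/7 → 54/7.
Thus R = 1/(54/7) = 7/54.
When w = 277/54, the series is dominated by a constant times Σ 1/n², which converges (p = 2 > 1).
Check w = 263/54: absolute convergence follows by limit comparison with Σ 1/n².

[263/54, 277/54]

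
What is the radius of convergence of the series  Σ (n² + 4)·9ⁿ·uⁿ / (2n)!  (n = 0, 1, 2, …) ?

By the ratio test, |a_{n+1}/a_n| = ((n+1)² + 4)/(n² + 4) · 9 · 1/[(2n+1)·(2n+2)] → 0.
The ratio tends to 0 regardless of u, hence R = ∞.

R = ∞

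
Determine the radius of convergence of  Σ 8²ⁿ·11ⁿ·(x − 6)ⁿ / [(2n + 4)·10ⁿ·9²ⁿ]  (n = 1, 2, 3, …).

R = 405/352

The ratio of consecutive coefficients is [(2n + 4)/(2(n+1) + 4)] · 64·11/(10·81) → 352/405.
Convergence for |x − 6| · 352/405 < 1, i.e. |x − 6| < 405/352. So R = 405/352.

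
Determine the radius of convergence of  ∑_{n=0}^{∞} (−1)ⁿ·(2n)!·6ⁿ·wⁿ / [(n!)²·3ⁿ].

R = 1/8

The ratio of consecutive coefficients is (2n+1)·(2n+2)/(n+1)² · 6/3 → 8.
Thus R = 1/(8) = 1/8.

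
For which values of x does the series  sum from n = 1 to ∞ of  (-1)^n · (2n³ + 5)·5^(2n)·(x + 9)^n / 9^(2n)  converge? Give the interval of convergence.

(-306/25, -144/25)

The ratio of consecutive coefficients is [(2(n+1)³ + 5)/(2n³ + 5)] · 25/81 → 25/81.
Thus R = 1/(25/81) = 81/25.
At x = -144/25: the n-th term does not approach 0; divergence by the term test.
Check x = -306/25: the n-th term does not approach 0; divergence by the term test.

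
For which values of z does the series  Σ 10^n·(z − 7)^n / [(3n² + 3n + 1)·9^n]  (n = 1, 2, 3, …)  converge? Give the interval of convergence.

Apply the ratio test: |a_{n+1}| / |a_n| = [(3n² + 3n + 1)/(3(n+1)² + 3(n+1) + 1)] · 10/9, which tends to 10/9 as n → ∞.
The series converges when 10/9 · |z − 7| < 1, giving R = 9/10.
At z = 79/10: the terms are on the order of 1/n², so the series converges absolutely by comparison with the p-series (p = 2 > 1).
When z = 61/10, the terms are on the order of 1/n², so the series converges absolutely by comparison with the p-series (p = 2 > 1).

[61/10, 79/10]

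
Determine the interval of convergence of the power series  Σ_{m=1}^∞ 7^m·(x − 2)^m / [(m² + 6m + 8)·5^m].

[9/7, 19/7]

Apply the ratio test: |a_{m+1}| / |a_m| = [(m² + 6m + 8)/((m+1)² + 6(m+1) + 8)] · 7/5, which tends to 7/5 as m → ∞.
Hence the series converges for |x − 2| < 1/(7/5) = 5/7, so the radius of convergence is 5/7.
Endpoint x = 19/7: the terms are on the order of 1/m², so the series converges absolutely by comparison with the p-series (p = 2 > 1).
When x = 9/7, the terms are on the order of 1/m², so the series converges absolutely by comparison with the p-series (p = 2 > 1).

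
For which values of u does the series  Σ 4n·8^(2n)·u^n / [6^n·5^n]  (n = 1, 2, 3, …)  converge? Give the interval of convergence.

(-15/32, 15/32)

The ratio of consecutive coefficients is [4(n+1)/4n] · 64/(6·5) → 32/15.
Hence the series converges for |u| < 1/(32/15) = 15/32, so the radius of convergence is 15/32.
When u = 15/32, the n-th term does not approach 0; divergence by the term test.
Endpoint u = -15/32: the terms have absolute value of order n, which does not tend to 0, so the series diverges by the divergence test.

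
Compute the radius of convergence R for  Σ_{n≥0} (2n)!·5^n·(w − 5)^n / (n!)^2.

R = 1/20

By the ratio test, |a_{n+1}/a_n| = (2n+1)·(2n+2)/(n+1)² · 5 → 20.
Hence the series converges for |w − 5| < 1/(20) = 1/20, so the radius of convergence is 1/20.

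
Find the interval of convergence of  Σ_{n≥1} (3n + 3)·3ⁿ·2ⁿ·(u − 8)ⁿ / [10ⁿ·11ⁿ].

The ratio of consecutive coefficients is [(3(n+1) + 3)/(3n + 3)] · 3·2/(10·11) → 3/55.
Hence the series converges for |u − 8| < 1/(3/55) = 55/3, so the radius of convergence is 55/3.
At u = 79/3: the n-th term does not approach 0; divergence by the term test.
At u = -31/3: the terms do not tend to 0, so the series diverges.

(-31/3, 79/3)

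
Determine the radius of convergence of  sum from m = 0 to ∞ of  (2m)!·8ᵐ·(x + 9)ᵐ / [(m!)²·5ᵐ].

R = 5/32

Apply the ratio test: |a_{m+1}| / |a_m| = (2m+1)·(2m+2)/(m+1)² · 8/5, which tends to 32/5 as m → ∞.
Thus R = 1/(32/5) = 5/32.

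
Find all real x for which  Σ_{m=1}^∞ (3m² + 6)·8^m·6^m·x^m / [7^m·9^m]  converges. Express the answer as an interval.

(-21/16, 21/16)

Ratio test: |a_{m+1}/a_m| = [(3(m+1)² + 6)/(3m² + 6)] · 8·6/(7·9) → 16/21 as m → ∞.
Thus R = 1/(16/21) = 21/16.
At x = 21/16: the terms do not tend to 0, so the series diverges.
When x = -21/16, the terms do not tend to 0, so the series diverges.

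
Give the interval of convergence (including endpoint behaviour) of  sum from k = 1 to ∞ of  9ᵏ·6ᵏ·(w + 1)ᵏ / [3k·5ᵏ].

The ratio of consecutive coefficients is [3k/3(k+1)] · 9·6/5 → 54/5.
The series converges when 54/5 · |w + 1| < 1, giving R = 5/54.
At w = -49/54: the terms are asymptotic to a nonzero constant times 1/k, so the series diverges by limit comparison with Σ 1/k.
Endpoint w = -59/54: convergence follows from the alternating series test (terms decrease monotonically to 0).

[-59/54, -49/54)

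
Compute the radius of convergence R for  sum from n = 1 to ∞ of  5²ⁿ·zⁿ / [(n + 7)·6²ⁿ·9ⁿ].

The ratio of consecutive coefficients is [(n + 7)/((n+1) + 7)] · 25/(36·9) → 25/324.
Thus R = 1/(25/324) = 324/25.

R = 324/25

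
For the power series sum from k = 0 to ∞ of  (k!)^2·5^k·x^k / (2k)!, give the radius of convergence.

R = 4/5

By the ratio test, |a_{k+1}/a_k| = (k+1)²/[(2k+1)·(2k+2)] · 5 → 5/4.
Hence the series converges for |x| < 1/(5/4) = 4/5, so the radius of convergence is 4/5.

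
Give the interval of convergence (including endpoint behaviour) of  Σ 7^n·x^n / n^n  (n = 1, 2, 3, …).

Applying the root test, |a_n|^(1/n) = 7/n → 0.
Since the n-th root of |a_n| tends to 0, the series converges for all real x; R = ∞.

(−∞, ∞)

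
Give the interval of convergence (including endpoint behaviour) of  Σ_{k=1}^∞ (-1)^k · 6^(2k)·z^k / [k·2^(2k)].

(-1/9, 1/9]

The ratio of consecutive coefficients is [k/(k+1)] · 36/4 → 9.
Convergence for |z| · 9 < 1, i.e. |z| < 1/9. So R = 1/9.
Endpoint z = 1/9: an alternating series whose terms decrease to 0 in absolute value, so it converges by the Leibniz criterion.
Endpoint z = -1/9: the terms are asymptotic to a nonzero constant times 1/k, so the series diverges by limit comparison with Σ 1/k.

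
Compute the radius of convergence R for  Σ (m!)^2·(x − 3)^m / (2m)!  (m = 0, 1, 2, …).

Apply the ratio test: |a_{m+1}| / |a_m| = (m+1)²/[(2m+1)·(2m+2)], which tends to 1/4 as m → ∞.
The series converges when 1/4 · |x − 3| < 1, giving R = 4.

R = 4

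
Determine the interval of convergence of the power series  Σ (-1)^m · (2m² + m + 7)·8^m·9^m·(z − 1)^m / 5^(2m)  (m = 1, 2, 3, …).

(47/72, 97/72)

Ratio test: |a_{m+1}/a_m| = [(2(m+1)² + (m+1) + 7)/(2m² + m + 7)] · 8·9/25 → 72/25 as m → ∞.
Hence the series converges for |z − 1| < 1/(72/25) = 25/72, so the radius of convergence is 25/72.
Check z = 97/72: the terms have absolute value of order m², which does not tend to 0, so the series diverges by the divergence test.
Check z = 47/72: the terms have absolute value of order m², which does not tend to 0, so the series diverges by the divergence test.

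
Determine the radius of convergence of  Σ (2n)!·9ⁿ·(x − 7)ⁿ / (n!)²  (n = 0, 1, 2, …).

R = 1/36

The ratio of consecutive coefficients is (2n+1)·(2n+2)/(n+1)² · 9 → 36.
Convergence for |x − 7| · 36 < 1, i.e. |x − 7| < 1/36. So R = 1/36.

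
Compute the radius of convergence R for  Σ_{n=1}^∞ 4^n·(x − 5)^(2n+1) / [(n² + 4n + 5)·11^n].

By the ratio test, |a_{n+1}/a_n| = [(n² + 4n + 5)/((n+1)² + 4(n+1) + 5)] · 4/11 → 4/11.
Writing y = (x − 5)², the series in y has radius 11/4, so |x − 5| < √(11/4) and R = √11/2.

R = √11/2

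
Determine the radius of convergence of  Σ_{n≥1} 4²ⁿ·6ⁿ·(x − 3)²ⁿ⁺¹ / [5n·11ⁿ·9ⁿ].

By the ratio test, |a_{n+1}/a_n| = [5n/5(n+1)] · 16·6/(11·9) → 32/33.
Successive powers of (x − 3) differ by 2, so the series converges when |x − 3|² · 32/33 < 1, i.e. |x − 3| < √(33/32). So R = √66/8.

R = √66/8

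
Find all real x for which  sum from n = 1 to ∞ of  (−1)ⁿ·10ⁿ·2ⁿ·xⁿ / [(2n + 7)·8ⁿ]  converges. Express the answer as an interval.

(-2/5, 2/5]

Apply the ratio test: |a_{n+1}| / |a_n| = [(2n + 7)/(2(n+1) + 7)] · 10·2/8, which tends to 5/2 as n → ∞.
Convergence for |x| · 5/2 < 1, i.e. |x| < 2/5. So R = 2/5.
When x = 2/5, convergence follows from the alternating series test (terms decrease monotonically to 0).
Check x = -2/5: the terms are asymptotic to a nonzero constant times 1/n, so the series diverges by limit comparison with Σ 1/n.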